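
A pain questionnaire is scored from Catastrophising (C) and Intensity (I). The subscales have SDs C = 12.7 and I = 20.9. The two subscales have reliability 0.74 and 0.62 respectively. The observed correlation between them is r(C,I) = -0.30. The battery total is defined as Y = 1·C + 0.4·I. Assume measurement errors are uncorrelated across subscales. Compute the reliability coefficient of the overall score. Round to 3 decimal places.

Var(Y) = 12.7² + 0.4²·20.9² + 2·[0.4·12.7·20.9·(-0.30)] = 231.18 − 63.7032 = 167.476.
Because errors are independent across components, Cov(Tᵢ,Tⱼ) = Cov(Xᵢ,Xⱼ); the off-diagonal part of the true-score variance is the same as above.
True-score variance = [12.7²·0.74 + 0.4²·20.9²·0.62] − 63.7032 = 162.686 − 63.7032 = 98.983.
Reliability = 98.983 / 167.476 = 0.591.

0.591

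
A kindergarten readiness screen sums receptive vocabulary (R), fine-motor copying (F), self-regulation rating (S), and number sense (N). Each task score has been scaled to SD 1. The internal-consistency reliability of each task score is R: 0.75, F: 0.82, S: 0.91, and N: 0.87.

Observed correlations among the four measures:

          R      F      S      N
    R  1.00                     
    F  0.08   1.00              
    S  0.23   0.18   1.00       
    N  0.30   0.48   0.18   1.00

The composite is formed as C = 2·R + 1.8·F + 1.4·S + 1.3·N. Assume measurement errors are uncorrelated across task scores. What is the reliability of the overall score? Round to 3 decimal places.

Var(C) = 2² + 1.8² + 1.4² + 1.3² + 2·[3.6·0.08 + 2.8·0.23 + 2.6·0.30 + 2.52·0.18 + 2.34·0.48 + 1.82·0.18] = 10.89 + 7.2328 = 18.1228.
Because errors are independent across components, Cov(Tᵢ,Tⱼ) = Cov(Xᵢ,Xⱼ); the off-diagonal part of the true-score variance is the same as above.
True-score variance = [2²·0.75 + 1.8²·0.82 + 1.4²·0.91 + 1.3²·0.87] + 7.2328 = 8.9107 + 7.2328 = 16.1435.
Reliability = 16.1435 / 18.1228 = 0.891.

0.891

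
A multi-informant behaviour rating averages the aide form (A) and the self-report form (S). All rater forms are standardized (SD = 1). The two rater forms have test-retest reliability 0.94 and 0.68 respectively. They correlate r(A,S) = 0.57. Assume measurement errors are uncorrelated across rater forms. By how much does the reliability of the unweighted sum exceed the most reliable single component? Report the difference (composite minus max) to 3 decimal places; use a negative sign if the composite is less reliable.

Var(sum) = 2 + 1.14 = 3.14; true-score variance = 1.62 + 1.14 = 2.76; composite reliability = 0.8790.
Max component reliability = 0.9400.
Difference = 0.8790 − 0.9400 = -0.061.

-0.061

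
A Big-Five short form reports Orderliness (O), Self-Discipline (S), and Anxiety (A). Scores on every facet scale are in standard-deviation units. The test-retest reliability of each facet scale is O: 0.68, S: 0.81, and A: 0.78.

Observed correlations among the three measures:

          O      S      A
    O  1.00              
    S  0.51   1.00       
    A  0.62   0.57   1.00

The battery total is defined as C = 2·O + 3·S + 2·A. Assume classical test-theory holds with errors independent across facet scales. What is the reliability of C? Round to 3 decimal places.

0.889

Var(C) = 2² + 3² + 2² + 2·[6·0.51 + 4·0.62 + 6·0.57] = 17 + 17.92 = 34.92.
Under uncorrelated errors the observed covariances equal the true-score covariances, so only the own-variance terms attenuate.
True-score variance = [2²·0.68 + 3²·0.81 + 2²·0.78] + 17.92 = 13.13 + 17.92 = 31.05.
Reliability = 31.05 / 34.92 = 0.889.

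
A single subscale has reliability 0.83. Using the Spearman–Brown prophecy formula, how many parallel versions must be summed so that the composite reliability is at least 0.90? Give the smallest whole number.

k ≥ ρ*(1−ρ₁)/(ρ₁(1−ρ*)) = 0.90·0.17 / (0.83·0.10) = 1.843.
Smallest integer k = 2.

2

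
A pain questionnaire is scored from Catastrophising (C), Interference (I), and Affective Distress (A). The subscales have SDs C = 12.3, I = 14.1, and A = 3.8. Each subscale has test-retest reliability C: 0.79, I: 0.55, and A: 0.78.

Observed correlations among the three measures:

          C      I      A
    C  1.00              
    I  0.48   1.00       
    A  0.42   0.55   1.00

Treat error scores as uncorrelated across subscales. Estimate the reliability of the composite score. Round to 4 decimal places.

Var(C+I+A) = 12.3² + 14.1² + 3.8² + 2·[12.3·14.1·0.48 + 12.3·3.8·0.42 + 14.1·3.8·0.55] = 364.54 + 264.692 = 629.232.
Under uncorrelated errors the observed covariances equal the true-score covariances, so only the own-variance terms attenuate.
True-score variance = [12.3²·0.79 + 14.1²·0.55 + 3.8²·0.78] + 264.692 = 240.128 + 264.692 = 504.82.
Reliability = 504.82 / 629.232 = 0.8023.

0.8023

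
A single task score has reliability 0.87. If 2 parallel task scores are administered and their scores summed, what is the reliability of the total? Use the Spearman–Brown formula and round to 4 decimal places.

ρ_k = kρ / (1 + (k−1)ρ) = 2·0.87 / (1 + 1·0.87) = 1.740 / 1.870 = 0.9305.

0.9305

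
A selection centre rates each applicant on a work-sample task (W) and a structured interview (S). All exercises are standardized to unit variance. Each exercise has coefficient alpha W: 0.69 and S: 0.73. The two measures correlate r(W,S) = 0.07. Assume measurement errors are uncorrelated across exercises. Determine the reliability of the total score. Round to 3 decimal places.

0.729

Var(W+S) = 2 + 2·[0.07] = 2 + 0.14 = 2.14.
With uncorrelated errors the cross-covariances are all true-score covariance, so they carry over unchanged; only the diagonal terms shrink to ρᵢσᵢ².
True-score variance = [0.69 + 0.73] + 0.14 = 1.42 + 0.14 = 1.56.
Reliability = 1.56 / 2.14 = 0.729.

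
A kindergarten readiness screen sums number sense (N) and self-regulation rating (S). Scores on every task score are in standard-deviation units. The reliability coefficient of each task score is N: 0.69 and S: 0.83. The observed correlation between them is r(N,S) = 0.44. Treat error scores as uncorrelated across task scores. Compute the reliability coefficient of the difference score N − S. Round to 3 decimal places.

0.571

Var(N−S) = 1 + 1 − 2·0.44 = 2 − 0.88 = 1.12.
Under uncorrelated errors the observed covariances equal the true-score covariances, so only the own-variance terms attenuate.
True-score variance = [0.69 + 0.83] − 0.88 = 1.52 − 0.88 = 0.64.
Reliability = 0.64 / 1.12 = 0.571.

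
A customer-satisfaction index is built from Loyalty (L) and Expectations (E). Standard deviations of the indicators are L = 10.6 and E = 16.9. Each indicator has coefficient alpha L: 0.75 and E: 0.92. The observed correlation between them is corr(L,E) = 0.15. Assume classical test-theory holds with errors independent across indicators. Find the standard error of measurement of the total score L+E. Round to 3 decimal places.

Var(total) = 397.97 + 53.742 = 451.712.
True-score variance = 347.031 + 53.742 = 400.773, so reliability = 0.8872.
Error variance = 451.712 − 400.773 = 50.9388; SEM = √50.9388 = 7.137.

7.137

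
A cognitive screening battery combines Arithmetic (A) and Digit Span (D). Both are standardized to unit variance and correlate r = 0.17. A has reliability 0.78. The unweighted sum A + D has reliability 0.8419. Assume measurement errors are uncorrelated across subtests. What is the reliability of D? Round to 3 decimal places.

0.850

Var(A+D) = 2 + 2·0.17 = 2.340.
True-score variance = ρ_A + ρ_D + 2·0.17, so 0.8419 = (0.78 + ρ_D + 0.34) / 2.340.
ρ_D = 0.8419·2.340 − 0.78 − 0.34 = 0.850.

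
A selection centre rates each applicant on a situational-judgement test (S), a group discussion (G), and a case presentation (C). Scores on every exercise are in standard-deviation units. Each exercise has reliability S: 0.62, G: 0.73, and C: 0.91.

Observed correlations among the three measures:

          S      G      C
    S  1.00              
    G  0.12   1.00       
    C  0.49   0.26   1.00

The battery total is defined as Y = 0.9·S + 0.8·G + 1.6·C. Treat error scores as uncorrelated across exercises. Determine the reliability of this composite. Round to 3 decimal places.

0.886

Var(Y) = 0.9² + 0.8² + 1.6² + 2·[0.72·0.12 + 1.44·0.49 + 1.28·0.26] = 4.01 + 2.2496 = 6.2596.
Under uncorrelated errors the observed covariances equal the true-score covariances, so only the own-variance terms attenuate.
True-score variance = [0.9²·0.62 + 0.8²·0.73 + 1.6²·0.91] + 2.2496 = 3.299 + 2.2496 = 5.5486.
Reliability = 5.5486 / 6.2596 = 0.886.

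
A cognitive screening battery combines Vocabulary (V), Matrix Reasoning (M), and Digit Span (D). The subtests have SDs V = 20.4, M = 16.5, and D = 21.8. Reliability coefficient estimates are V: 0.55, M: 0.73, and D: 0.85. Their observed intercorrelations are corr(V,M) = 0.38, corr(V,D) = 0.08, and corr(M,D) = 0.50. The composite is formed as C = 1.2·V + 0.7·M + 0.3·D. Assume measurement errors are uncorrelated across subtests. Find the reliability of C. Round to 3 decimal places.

0.714

Var(C) = 1.2²·20.4² + 0.7²·16.5² + 0.3²·21.8² + 2·[0.84·20.4·16.5·0.38 + 0.36·20.4·21.8·0.08 + 0.21·16.5·21.8·0.50] = 775.444 + 316.038 = 1091.48.
With uncorrelated errors the cross-covariances are all true-score covariance, so they carry over unchanged; only the diagonal terms shrink to ρᵢσᵢ².
True-score variance = [1.2²·20.4²·0.55 + 0.7²·16.5²·0.73 + 0.3²·21.8²·0.85] + 316.038 = 463.338 + 316.038 = 779.377.
Reliability = 779.377 / 1091.48 = 0.714.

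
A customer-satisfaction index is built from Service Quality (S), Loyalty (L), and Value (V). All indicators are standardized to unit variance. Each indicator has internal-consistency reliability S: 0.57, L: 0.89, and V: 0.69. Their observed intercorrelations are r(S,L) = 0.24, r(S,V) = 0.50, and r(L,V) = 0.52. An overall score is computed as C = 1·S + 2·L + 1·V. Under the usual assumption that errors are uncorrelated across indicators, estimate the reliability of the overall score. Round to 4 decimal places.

Var(C) = 1 + 2² + 1 + 2·[2·0.24 + 0.50 + 2·0.52] = 6 + 4.04 = 10.04.
Because errors are independent across components, Cov(Tᵢ,Tⱼ) = Cov(Xᵢ,Xⱼ); the off-diagonal part of the true-score variance is the same as above.
True-score variance = [0.57 + 2²·0.89 + 0.69] + 4.04 = 4.82 + 4.04 = 8.86.
Reliability = 8.86 / 10.04 = 0.8825.

0.8825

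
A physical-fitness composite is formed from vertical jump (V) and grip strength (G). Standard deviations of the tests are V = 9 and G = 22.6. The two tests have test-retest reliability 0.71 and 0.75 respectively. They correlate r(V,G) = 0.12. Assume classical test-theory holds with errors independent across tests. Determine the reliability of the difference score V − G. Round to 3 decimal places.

Var(V−G) = 9² + 22.6² − 2·9·22.6·0.12 = 591.76 − 48.816 = 542.944.
Under uncorrelated errors the observed covariances equal the true-score covariances, so only the own-variance terms attenuate.
True-score variance = [9²·0.71 + 22.6²·0.75] − 48.816 = 440.58 − 48.816 = 391.764.
Reliability = 391.764 / 542.944 = 0.722.

0.722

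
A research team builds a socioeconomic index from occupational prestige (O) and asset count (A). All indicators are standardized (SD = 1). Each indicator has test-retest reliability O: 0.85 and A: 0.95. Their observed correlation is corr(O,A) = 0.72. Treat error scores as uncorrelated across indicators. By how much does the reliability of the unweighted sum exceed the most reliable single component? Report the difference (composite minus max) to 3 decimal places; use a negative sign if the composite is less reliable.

-0.008

Var(sum) = 2 + 1.44 = 3.44; true-score variance = 1.8 + 1.44 = 3.24; composite reliability = 0.9419.
Max component reliability = 0.9500.
Difference = 0.9419 − 0.9500 = -0.008.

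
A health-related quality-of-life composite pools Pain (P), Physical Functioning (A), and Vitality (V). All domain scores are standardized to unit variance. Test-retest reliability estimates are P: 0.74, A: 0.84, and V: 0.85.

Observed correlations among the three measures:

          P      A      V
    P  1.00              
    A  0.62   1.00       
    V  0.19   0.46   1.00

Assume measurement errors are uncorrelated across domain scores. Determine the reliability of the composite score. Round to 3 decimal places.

0.897

Var(P+A+V) = 3 + 2·[0.62 + 0.19 + 0.46] = 3 + 2.54 = 5.54.
Under uncorrelated errors the observed covariances equal the true-score covariances, so only the own-variance terms attenuate.
True-score variance = [0.74 + 0.84 + 0.85] + 2.54 = 2.43 + 2.54 = 4.97.
Reliability = 4.97 / 5.54 = 0.897.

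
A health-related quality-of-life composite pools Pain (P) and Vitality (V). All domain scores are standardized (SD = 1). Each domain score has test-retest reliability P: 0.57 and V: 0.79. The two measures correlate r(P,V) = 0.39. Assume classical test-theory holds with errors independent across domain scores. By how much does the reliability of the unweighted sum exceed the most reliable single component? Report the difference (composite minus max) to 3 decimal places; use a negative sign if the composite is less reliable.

Var(sum) = 2 + 0.78 = 2.78; true-score variance = 1.36 + 0.78 = 2.14; composite reliability = 0.7698.
Max component reliability = 0.7900.
Difference = 0.7698 − 0.7900 = -0.020.

-0.020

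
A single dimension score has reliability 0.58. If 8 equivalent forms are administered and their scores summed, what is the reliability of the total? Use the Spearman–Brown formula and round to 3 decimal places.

ρ_k = kρ / (1 + (k−1)ρ) = 8·0.58 / (1 + 7·0.58) = 4.640 / 5.060 = 0.917.

0.917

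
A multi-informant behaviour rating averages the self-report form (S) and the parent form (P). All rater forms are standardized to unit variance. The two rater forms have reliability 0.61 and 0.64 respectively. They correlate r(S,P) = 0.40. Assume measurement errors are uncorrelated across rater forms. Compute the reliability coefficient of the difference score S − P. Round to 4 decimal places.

Var(S−P) = 1 + 1 − 2·0.40 = 2 − 0.8 = 1.2.
Under uncorrelated errors the observed covariances equal the true-score covariances, so only the own-variance terms attenuate.
True-score variance = [0.61 + 0.64] − 0.8 = 1.25 − 0.8 = 0.45.
Reliability = 0.45 / 1.2 = 0.3750.

0.3750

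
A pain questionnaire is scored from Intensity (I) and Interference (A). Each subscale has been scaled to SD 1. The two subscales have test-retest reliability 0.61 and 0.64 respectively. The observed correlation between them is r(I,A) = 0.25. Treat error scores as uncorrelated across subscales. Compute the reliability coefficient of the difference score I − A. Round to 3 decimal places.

0.500

Var(I−A) = 1 + 1 − 2·0.25 = 2 − 0.5 = 1.5.
Under uncorrelated errors the observed covariances equal the true-score covariances, so only the own-variance terms attenuate.
True-score variance = [0.61 + 0.64] − 0.5 = 1.25 − 0.5 = 0.75.
Reliability = 0.75 / 1.5 = 0.500.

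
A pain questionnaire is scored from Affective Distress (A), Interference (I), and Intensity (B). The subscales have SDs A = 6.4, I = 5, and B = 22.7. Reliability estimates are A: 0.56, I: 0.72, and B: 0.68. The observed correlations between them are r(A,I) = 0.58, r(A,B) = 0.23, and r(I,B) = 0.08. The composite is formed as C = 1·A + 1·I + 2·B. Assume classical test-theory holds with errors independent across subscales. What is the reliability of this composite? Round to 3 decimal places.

Var(C) = 6.4² + 5² + 2²·22.7² + 2·[6.4·5·0.58 + 2·6.4·22.7·0.23 + 2·5·22.7·0.08] = 2127.12 + 207.098 = 2334.22.
Under uncorrelated errors the observed covariances equal the true-score covariances, so only the own-variance terms attenuate.
True-score variance = [6.4²·0.56 + 5²·0.72 + 2²·22.7²·0.68] + 207.098 = 1442.53 + 207.098 = 1649.62.
Reliability = 1649.62 / 2334.22 = 0.707.

0.707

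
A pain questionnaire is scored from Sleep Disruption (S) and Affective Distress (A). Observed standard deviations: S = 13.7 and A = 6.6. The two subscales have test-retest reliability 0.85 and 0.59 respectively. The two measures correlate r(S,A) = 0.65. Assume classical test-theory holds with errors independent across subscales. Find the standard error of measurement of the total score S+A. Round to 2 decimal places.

6.78

Var(total) = 231.25 + 117.546 = 348.796.
True-score variance = 185.237 + 117.546 = 302.783, so reliability = 0.8681.
Error variance = 348.796 − 302.783 = 46.0131; SEM = √46.0131 = 6.78.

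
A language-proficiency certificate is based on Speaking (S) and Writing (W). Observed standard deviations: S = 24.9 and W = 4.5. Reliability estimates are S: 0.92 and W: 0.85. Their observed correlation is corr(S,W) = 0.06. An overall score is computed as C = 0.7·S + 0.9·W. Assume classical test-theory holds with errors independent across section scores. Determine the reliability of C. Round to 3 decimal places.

Var(C) = 0.7²·24.9² + 0.9²·4.5² + 2·[0.63·24.9·4.5·0.06] = 320.207 + 8.47098 = 328.678.
Under uncorrelated errors the observed covariances equal the true-score covariances, so only the own-variance terms attenuate.
True-score variance = [0.7²·24.9²·0.92 + 0.9²·4.5²·0.85] + 8.47098 = 293.443 + 8.47098 = 301.914.
Reliability = 301.914 / 328.678 = 0.919.

0.919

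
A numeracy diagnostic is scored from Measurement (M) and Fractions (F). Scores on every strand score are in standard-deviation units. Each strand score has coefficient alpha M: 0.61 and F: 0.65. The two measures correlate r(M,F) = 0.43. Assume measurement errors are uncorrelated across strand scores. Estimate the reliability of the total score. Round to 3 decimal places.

Var(M+F) = 2 + 2·[0.43] = 2 + 0.86 = 2.86.
Because errors are independent across components, Cov(Tᵢ,Tⱼ) = Cov(Xᵢ,Xⱼ); the off-diagonal part of the true-score variance is the same as above.
True-score variance = [0.61 + 0.65] + 0.86 = 1.26 + 0.86 = 2.12.
Reliability = 2.12 / 2.86 = 0.741.

0.741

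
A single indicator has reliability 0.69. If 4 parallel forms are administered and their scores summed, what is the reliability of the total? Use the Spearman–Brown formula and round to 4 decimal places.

ρ_k = kρ / (1 + (k−1)ρ) = 4·0.69 / (1 + 3·0.69) = 2.760 / 3.070 = 0.8990.

0.8990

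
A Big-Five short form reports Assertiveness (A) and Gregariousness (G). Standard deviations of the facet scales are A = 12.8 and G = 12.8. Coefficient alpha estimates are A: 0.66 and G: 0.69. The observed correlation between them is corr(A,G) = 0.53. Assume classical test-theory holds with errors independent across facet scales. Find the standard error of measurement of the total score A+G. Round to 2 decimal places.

Var(total) = 327.68 + 173.67 = 501.35.
True-score variance = 221.184 + 173.67 = 394.854, so reliability = 0.7876.
Error variance = 501.35 − 394.854 = 106.496; SEM = √106.496 = 10.32.

10.32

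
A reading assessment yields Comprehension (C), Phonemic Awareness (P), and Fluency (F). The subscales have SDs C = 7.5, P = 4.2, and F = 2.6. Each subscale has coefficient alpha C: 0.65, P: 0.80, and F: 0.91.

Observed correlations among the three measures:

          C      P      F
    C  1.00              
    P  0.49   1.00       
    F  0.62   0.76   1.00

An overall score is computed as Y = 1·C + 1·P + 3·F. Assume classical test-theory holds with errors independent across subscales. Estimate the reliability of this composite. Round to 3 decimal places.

Var(Y) = 7.5² + 4.2² + 3²·2.6² + 2·[7.5·4.2·0.49 + 3·7.5·2.6·0.62 + 3·4.2·2.6·0.76] = 134.73 + 153.205 = 287.935.
Under uncorrelated errors the observed covariances equal the true-score covariances, so only the own-variance terms attenuate.
True-score variance = [7.5²·0.65 + 4.2²·0.80 + 3²·2.6²·0.91] + 153.205 = 106.039 + 153.205 = 259.244.
Reliability = 259.244 / 287.935 = 0.900.

0.900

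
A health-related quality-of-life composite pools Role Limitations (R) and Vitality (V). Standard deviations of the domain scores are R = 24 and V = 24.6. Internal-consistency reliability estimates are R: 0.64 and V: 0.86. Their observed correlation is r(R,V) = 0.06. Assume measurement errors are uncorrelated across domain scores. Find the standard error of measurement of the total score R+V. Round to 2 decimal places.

Var(total) = 1181.16 + 70.848 = 1252.01.
True-score variance = 889.078 + 70.848 = 959.926, so reliability = 0.7667.
Error variance = 1252.01 − 959.926 = 292.082; SEM = √292.082 = 17.09.

17.09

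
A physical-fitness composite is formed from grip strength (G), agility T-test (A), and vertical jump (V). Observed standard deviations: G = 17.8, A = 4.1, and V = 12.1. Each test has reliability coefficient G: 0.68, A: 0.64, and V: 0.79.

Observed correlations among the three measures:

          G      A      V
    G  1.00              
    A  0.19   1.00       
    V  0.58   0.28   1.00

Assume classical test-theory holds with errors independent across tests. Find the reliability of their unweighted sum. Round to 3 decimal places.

Var(G+A+V) = 17.8² + 4.1² + 12.1² + 2·[17.8·4.1·0.19 + 17.8·12.1·0.58 + 4.1·12.1·0.28] = 480.06 + 305.355 = 785.415.
Under uncorrelated errors the observed covariances equal the true-score covariances, so only the own-variance terms attenuate.
True-score variance = [17.8²·0.68 + 4.1²·0.64 + 12.1²·0.79] + 305.355 = 341.874 + 305.355 = 647.228.
Reliability = 647.228 / 785.415 = 0.824.

0.824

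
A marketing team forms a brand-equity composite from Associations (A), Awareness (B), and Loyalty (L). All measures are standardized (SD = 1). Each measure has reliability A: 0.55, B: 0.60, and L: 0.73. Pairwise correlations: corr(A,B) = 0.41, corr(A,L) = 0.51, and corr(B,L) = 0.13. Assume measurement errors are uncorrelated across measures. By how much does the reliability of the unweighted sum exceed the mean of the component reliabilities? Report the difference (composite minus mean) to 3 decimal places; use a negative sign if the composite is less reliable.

Var(sum) = 3 + 2.1 = 5.1; true-score variance = 1.88 + 2.1 = 3.98; composite reliability = 0.7804.
Mean component reliability = 0.6267.
Difference = 0.7804 − 0.6267 = 0.154.

0.154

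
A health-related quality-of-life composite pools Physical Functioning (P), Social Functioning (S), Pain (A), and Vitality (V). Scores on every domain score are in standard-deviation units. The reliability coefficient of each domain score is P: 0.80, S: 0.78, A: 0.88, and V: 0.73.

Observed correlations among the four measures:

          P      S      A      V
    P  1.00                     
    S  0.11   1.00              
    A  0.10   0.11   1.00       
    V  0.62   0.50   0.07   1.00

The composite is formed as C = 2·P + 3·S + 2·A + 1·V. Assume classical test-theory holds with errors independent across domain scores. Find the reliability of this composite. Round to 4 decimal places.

Var(C) = 2² + 3² + 2² + 1 + 2·[6·0.11 + 4·0.10 + 2·0.62 + 6·0.11 + 3·0.50 + 2·0.07] = 18 + 9.2 = 27.2.
With uncorrelated errors the cross-covariances are all true-score covariance, so they carry over unchanged; only the diagonal terms shrink to ρᵢσᵢ².
True-score variance = [2²·0.80 + 3²·0.78 + 2²·0.88 + 0.73] + 9.2 = 14.47 + 9.2 = 23.67.
Reliability = 23.67 / 27.2 = 0.8702.

0.8702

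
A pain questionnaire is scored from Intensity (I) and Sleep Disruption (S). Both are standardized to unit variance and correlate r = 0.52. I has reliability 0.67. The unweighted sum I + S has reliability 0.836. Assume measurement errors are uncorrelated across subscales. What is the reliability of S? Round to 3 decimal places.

0.831

Var(I+S) = 2 + 2·0.52 = 3.040.
True-score variance = ρ_I + ρ_S + 2·0.52, so 0.836 = (0.67 + ρ_S + 1.04) / 3.040.
ρ_S = 0.836·3.040 − 0.67 − 1.04 = 0.831.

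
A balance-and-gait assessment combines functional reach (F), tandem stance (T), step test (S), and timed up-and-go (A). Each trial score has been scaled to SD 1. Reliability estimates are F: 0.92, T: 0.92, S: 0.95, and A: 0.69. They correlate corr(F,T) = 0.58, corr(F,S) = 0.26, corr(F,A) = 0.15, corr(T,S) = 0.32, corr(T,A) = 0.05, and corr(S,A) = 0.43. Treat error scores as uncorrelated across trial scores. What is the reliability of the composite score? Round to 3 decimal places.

0.931

Var(F+T+S+A) = 4 + 2·[0.58 + 0.26 + 0.15 + 0.32 + 0.05 + 0.43] = 4 + 3.58 = 7.58.
Because errors are independent across components, Cov(Tᵢ,Tⱼ) = Cov(Xᵢ,Xⱼ); the off-diagonal part of the true-score variance is the same as above.
True-score variance = [0.92 + 0.92 + 0.95 + 0.69] + 3.58 = 3.48 + 3.58 = 7.06.
Reliability = 7.06 / 7.58 = 0.931.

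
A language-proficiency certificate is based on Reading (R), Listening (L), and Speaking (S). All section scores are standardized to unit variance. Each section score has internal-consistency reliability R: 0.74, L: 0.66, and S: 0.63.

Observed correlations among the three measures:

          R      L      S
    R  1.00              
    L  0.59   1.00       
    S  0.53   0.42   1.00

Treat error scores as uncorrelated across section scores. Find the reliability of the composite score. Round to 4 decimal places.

Var(R+L+S) = 3 + 2·[0.59 + 0.53 + 0.42] = 3 + 3.08 = 6.08.
Under uncorrelated errors the observed covariances equal the true-score covariances, so only the own-variance terms attenuate.
True-score variance = [0.74 + 0.66 + 0.63] + 3.08 = 2.03 + 3.08 = 5.11.
Reliability = 5.11 / 6.08 = 0.8405.

0.8405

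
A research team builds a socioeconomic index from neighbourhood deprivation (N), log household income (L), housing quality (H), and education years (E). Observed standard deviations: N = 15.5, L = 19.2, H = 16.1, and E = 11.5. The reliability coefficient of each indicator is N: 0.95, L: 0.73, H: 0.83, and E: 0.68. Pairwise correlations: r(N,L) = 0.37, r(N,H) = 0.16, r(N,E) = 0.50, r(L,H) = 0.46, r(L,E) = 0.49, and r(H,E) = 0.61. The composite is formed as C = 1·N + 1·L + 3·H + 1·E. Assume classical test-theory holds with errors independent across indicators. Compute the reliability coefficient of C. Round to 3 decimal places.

0.899

Var(C) = 15.5² + 19.2² + 3²·16.1² + 11.5² + 2·[15.5·19.2·0.37 + 3·15.5·16.1·0.16 + 15.5·11.5·0.50 + 3·19.2·16.1·0.46 + 19.2·11.5·0.49 + 3·16.1·11.5·0.61] = 3074.03 + 2385.25 = 5459.28.
With uncorrelated errors the cross-covariances are all true-score covariance, so they carry over unchanged; only the diagonal terms shrink to ρᵢσᵢ².
True-score variance = [15.5²·0.95 + 19.2²·0.73 + 3²·16.1²·0.83 + 11.5²·0.68] + 2385.25 = 2523.57 + 2385.25 = 4908.82.
Reliability = 4908.82 / 5459.28 = 0.899.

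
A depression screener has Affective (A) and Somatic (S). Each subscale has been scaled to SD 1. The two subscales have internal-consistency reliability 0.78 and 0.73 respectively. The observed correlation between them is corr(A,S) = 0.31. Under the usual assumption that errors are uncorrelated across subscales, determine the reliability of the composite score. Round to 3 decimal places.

0.813

Var(A+S) = 2 + 2·[0.31] = 2 + 0.62 = 2.62.
Under uncorrelated errors the observed covariances equal the true-score covariances, so only the own-variance terms attenuate.
True-score variance = [0.78 + 0.73] + 0.62 = 1.51 + 0.62 = 2.13.
Reliability = 2.13 / 2.62 = 0.813.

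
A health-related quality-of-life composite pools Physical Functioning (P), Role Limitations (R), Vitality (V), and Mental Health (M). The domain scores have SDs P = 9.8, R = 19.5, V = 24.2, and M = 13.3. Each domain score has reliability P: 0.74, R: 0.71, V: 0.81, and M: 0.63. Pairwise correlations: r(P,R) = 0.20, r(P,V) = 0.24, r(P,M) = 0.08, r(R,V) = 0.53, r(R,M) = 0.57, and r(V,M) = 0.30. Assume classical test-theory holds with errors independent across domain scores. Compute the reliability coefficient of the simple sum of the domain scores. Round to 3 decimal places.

0.872

Var(P+R+V+M) = 9.8² + 19.5² + 24.2² + 13.3² + 2·[9.8·19.5·0.20 + 9.8·24.2·0.24 + 9.8·13.3·0.08 + 19.5·24.2·0.53 + 19.5·13.3·0.57 + 24.2·13.3·0.30] = 1238.82 + 1200.12 = 2438.94.
Under uncorrelated errors the observed covariances equal the true-score covariances, so only the own-variance terms attenuate.
True-score variance = [9.8²·0.74 + 19.5²·0.71 + 24.2²·0.81 + 13.3²·0.63] + 1200.12 = 926.856 + 1200.12 = 2126.98.
Reliability = 2126.98 / 2438.94 = 0.872.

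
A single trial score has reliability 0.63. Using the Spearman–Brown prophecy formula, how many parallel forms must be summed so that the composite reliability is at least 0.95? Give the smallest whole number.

12

k ≥ ρ*(1−ρ₁)/(ρ₁(1−ρ*)) = 0.95·0.37 / (0.63·0.05) = 11.159.
Smallest integer k = 12.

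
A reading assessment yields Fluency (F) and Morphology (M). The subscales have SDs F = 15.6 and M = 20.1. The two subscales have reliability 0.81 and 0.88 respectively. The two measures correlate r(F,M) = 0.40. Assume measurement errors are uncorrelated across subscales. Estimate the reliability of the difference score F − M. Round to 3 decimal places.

0.761

Var(F−M) = 15.6² + 20.1² − 2·15.6·20.1·0.40 = 647.37 − 250.848 = 396.522.
With uncorrelated errors the cross-covariances are all true-score covariance, so they carry over unchanged; only the diagonal terms shrink to ρᵢσᵢ².
True-score variance = [15.6²·0.81 + 20.1²·0.88] − 250.848 = 552.65 − 250.848 = 301.802.
Reliability = 301.802 / 396.522 = 0.761.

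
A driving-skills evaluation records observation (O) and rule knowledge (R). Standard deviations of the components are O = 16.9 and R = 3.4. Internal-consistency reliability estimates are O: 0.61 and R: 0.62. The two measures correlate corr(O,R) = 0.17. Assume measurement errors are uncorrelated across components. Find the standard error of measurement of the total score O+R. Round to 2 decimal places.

10.76

Var(total) = 297.17 + 19.5364 = 316.706.
True-score variance = 181.389 + 19.5364 = 200.926, so reliability = 0.6344.
Error variance = 316.706 − 200.926 = 115.781; SEM = √115.781 = 10.76.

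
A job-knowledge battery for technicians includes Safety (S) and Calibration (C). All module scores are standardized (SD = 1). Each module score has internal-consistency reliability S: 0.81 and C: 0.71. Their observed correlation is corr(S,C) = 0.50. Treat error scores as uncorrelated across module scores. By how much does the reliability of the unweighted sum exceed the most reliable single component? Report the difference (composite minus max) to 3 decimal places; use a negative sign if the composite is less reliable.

0.030

Var(sum) = 2 + 1 = 3; true-score variance = 1.52 + 1 = 2.52; composite reliability = 0.8400.
Max component reliability = 0.8100.
Difference = 0.8400 − 0.8100 = 0.030.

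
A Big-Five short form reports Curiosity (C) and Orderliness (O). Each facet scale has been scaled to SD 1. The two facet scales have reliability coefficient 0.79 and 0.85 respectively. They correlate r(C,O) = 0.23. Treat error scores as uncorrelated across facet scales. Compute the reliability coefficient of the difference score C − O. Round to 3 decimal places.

Var(C−O) = 1 + 1 − 2·0.23 = 2 − 0.46 = 1.54.
Under uncorrelated errors the observed covariances equal the true-score covariances, so only the own-variance terms attenuate.
True-score variance = [0.79 + 0.85] − 0.46 = 1.64 − 0.46 = 1.18.
Reliability = 1.18 / 1.54 = 0.766.

0.766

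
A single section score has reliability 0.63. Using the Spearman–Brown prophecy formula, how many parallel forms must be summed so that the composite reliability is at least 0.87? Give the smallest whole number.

4

k ≥ ρ*(1−ρ₁)/(ρ₁(1−ρ*)) = 0.87·0.37 / (0.63·0.13) = 3.930.
Smallest integer k = 4.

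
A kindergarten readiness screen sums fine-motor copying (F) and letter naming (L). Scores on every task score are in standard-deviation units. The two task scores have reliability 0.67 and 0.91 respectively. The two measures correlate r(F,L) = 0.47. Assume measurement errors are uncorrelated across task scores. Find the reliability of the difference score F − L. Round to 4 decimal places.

Var(F−L) = 1 + 1 − 2·0.47 = 2 − 0.94 = 1.06.
Because errors are independent across components, Cov(Tᵢ,Tⱼ) = Cov(Xᵢ,Xⱼ); the off-diagonal part of the true-score variance is the same as above.
True-score variance = [0.67 + 0.91] − 0.94 = 1.58 − 0.94 = 0.64.
Reliability = 0.64 / 1.06 = 0.6038.

0.6038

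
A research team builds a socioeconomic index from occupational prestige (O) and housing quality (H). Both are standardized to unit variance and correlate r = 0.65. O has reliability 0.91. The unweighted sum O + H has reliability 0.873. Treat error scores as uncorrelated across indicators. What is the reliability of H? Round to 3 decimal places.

Var(O+H) = 2 + 2·0.65 = 3.300.
True-score variance = ρ_O + ρ_H + 2·0.65, so 0.873 = (0.91 + ρ_H + 1.30) / 3.300.
ρ_H = 0.873·3.300 − 0.91 − 1.30 = 0.671.

0.671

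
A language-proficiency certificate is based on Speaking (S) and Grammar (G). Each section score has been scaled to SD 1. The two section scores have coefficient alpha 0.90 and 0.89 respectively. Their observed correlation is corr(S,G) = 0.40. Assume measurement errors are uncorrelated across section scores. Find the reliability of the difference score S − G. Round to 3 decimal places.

Var(S−G) = 1 + 1 − 2·0.40 = 2 − 0.8 = 1.2.
Under uncorrelated errors the observed covariances equal the true-score covariances, so only the own-variance terms attenuate.
True-score variance = [0.90 + 0.89] − 0.8 = 1.79 − 0.8 = 0.99.
Reliability = 0.99 / 1.2 = 0.825.

0.825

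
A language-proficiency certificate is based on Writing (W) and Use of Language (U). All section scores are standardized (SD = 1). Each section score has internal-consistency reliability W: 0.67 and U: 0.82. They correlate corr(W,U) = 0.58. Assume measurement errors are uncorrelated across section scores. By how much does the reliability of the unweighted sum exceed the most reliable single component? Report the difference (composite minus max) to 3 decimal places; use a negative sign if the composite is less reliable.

0.019

Var(sum) = 2 + 1.16 = 3.16; true-score variance = 1.49 + 1.16 = 2.65; composite reliability = 0.8386.
Max component reliability = 0.8200.
Difference = 0.8386 − 0.8200 = 0.019.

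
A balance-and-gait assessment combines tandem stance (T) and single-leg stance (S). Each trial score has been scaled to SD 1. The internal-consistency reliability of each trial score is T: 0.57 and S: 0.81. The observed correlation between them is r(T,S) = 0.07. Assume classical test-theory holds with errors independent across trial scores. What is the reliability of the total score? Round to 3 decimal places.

Var(T+S) = 2 + 2·[0.07] = 2 + 0.14 = 2.14.
Because errors are independent across components, Cov(Tᵢ,Tⱼ) = Cov(Xᵢ,Xⱼ); the off-diagonal part of the true-score variance is the same as above.
True-score variance = [0.57 + 0.81] + 0.14 = 1.38 + 0.14 = 1.52.
Reliability = 1.52 / 2.14 = 0.710.

0.710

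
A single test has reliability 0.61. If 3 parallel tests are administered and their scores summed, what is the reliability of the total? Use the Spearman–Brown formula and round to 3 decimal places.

ρ_k = kρ / (1 + (k−1)ρ) = 3·0.61 / (1 + 2·0.61) = 1.830 / 2.220 = 0.824.

0.824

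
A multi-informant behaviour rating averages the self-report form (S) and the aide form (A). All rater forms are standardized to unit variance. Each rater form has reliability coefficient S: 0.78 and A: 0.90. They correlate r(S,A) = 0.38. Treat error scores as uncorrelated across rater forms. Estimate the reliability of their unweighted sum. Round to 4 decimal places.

Var(S+A) = 2 + 2·[0.38] = 2 + 0.76 = 2.76.
With uncorrelated errors the cross-covariances are all true-score covariance, so they carry over unchanged; only the diagonal terms shrink to ρᵢσᵢ².
True-score variance = [0.78 + 0.90] + 0.76 = 1.68 + 0.76 = 2.44.
Reliability = 2.44 / 2.76 = 0.8841.

0.8841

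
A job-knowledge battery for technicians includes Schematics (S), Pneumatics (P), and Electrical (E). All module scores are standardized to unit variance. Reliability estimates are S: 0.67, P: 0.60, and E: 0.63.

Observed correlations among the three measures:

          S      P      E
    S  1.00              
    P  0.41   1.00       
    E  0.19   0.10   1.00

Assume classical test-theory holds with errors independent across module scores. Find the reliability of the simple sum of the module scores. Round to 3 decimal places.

Var(S+P+E) = 3 + 2·[0.41 + 0.19 + 0.10] = 3 + 1.4 = 4.4.
With uncorrelated errors the cross-covariances are all true-score covariance, so they carry over unchanged; only the diagonal terms shrink to ρᵢσᵢ².
True-score variance = [0.67 + 0.60 + 0.63] + 1.4 = 1.9 + 1.4 = 3.3.
Reliability = 3.3 / 4.4 = 0.750.

0.750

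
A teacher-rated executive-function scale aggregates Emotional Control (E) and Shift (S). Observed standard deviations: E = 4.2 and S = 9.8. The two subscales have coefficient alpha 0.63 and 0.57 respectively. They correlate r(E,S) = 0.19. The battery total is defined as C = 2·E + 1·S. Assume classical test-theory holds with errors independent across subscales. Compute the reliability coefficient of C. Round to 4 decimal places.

Var(C) = 2²·4.2² + 9.8² + 2·[2·4.2·9.8·0.19] = 166.6 + 31.2816 = 197.882.
With uncorrelated errors the cross-covariances are all true-score covariance, so they carry over unchanged; only the diagonal terms shrink to ρᵢσᵢ².
True-score variance = [2²·4.2²·0.63 + 9.8²·0.57] + 31.2816 = 99.1956 + 31.2816 = 130.477.
Reliability = 130.477 / 197.882 = 0.6594.

0.6594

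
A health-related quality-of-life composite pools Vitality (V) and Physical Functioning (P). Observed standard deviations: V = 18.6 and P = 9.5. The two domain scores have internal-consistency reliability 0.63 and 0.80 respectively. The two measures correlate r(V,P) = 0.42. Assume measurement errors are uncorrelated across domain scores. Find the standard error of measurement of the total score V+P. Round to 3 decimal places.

Var(total) = 436.21 + 148.428 = 584.638.
True-score variance = 290.155 + 148.428 = 438.583, so reliability = 0.7502.
Error variance = 584.638 − 438.583 = 146.055; SEM = √146.055 = 12.085.

12.085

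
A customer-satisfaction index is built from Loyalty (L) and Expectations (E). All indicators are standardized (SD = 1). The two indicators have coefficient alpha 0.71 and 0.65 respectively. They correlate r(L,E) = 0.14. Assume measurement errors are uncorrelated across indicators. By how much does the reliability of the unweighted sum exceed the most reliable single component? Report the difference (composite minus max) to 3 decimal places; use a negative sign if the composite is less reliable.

0.009

Var(sum) = 2 + 0.28 = 2.28; true-score variance = 1.36 + 0.28 = 1.64; composite reliability = 0.7193.
Max component reliability = 0.7100.
Difference = 0.7193 − 0.7100 = 0.009.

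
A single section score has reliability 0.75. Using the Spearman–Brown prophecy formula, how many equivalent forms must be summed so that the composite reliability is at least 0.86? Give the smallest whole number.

k ≥ ρ*(1−ρ₁)/(ρ₁(1−ρ*)) = 0.86·0.25 / (0.75·0.14) = 2.048.
Smallest integer k = 3.

3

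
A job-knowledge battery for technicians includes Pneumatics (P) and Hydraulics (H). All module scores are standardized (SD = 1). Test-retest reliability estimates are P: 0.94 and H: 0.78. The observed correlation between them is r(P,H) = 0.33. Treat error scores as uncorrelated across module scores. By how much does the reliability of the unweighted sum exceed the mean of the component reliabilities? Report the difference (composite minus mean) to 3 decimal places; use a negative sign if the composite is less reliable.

Var(sum) = 2 + 0.66 = 2.66; true-score variance = 1.72 + 0.66 = 2.38; composite reliability = 0.8947.
Mean component reliability = 0.8600.
Difference = 0.8947 − 0.8600 = 0.035.

0.035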